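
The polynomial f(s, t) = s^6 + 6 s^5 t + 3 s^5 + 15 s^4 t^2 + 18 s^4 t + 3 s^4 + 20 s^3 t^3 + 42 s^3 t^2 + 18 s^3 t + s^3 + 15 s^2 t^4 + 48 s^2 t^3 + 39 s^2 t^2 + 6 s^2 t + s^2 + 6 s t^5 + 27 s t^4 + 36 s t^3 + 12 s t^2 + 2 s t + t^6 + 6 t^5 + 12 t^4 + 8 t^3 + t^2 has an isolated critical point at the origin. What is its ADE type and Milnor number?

The Hessian of f at 0 has rank 1. Corank 1: A-series; mu = 2 gives A_2.

Type A_{2}, Milnor number mu = 2.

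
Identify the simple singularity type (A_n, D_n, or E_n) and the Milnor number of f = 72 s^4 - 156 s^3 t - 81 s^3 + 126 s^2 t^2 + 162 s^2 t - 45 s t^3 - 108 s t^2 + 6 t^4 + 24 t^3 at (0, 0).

Type E7, Milnor number mu = 7.

The Hessian of f at 0 is [[0, 0], [0, 0]] with rank 0, so corank 2. A Groebner basis of the Jacobian ideal J(f) in C{s,t} is {19683*s^2/4 - 6561*s*t + t^4 - 27*t^3/4 + 2187*t^2, s^3 - 189*s^2/2 + 126*s*t - t^3/6 - 42*t^2, s^2*t - 405*s^2/4 + 135*s*t - 11*t^3/36 - 45*t^2, -81*s^2 + s*t^2 + 108*s*t - 5*t^3/9 - 36*t^2}; counting standard monomials gives mu = 7. Corank 2; j^3 = -3*(3*s - 2*t)^3 is a perfect cube, so E-series; the 4-jet and mu = 7 give E_7.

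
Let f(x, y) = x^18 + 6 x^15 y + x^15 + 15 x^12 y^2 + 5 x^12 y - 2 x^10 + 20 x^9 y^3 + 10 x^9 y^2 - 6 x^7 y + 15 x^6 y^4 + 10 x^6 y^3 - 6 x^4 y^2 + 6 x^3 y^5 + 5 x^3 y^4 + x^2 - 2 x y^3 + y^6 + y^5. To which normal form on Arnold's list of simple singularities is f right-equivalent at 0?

A4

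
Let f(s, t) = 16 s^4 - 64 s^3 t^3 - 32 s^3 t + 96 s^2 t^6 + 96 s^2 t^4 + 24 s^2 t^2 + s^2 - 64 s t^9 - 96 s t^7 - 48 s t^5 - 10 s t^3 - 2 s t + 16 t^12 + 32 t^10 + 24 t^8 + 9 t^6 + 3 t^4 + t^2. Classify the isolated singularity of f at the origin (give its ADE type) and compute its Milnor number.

Type A3, Milnor number mu = 3.

The Hessian of f at 0 is [[2, -2], [-2, 2]] with rank 1, so corank 1. A Groebner basis of the Jacobian ideal J(f) in C{s,t} is {t^3, s - t}; counting standard monomials gives mu = 3. Corank 1: A-series; mu = 3 gives A_3.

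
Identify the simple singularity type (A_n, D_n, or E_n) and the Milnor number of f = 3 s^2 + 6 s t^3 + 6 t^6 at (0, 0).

The Hessian of f at 0 has rank 1. Corank 1: A-series; mu = 5 gives A_5.

Type A5, Milnor number mu = 5.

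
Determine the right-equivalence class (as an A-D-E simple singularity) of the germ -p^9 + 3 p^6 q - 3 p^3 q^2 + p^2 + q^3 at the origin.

A_2

The Hessian of f at 0 is [[2, 0], [0, 0]] with rank 1, so corank 1. A Groebner basis of the Jacobian ideal J(f) in C{p,q} is {q^2, p}; counting standard monomials gives mu = 2. Corank 1: A-series; mu = 2 gives A_2.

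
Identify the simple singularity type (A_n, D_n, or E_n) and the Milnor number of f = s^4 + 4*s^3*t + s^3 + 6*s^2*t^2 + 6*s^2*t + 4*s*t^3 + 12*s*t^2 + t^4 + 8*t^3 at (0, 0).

The Hessian of f at 0 is [[0, 0], [0, 0]] with rank 0, so corank 2. A Groebner basis of the Jacobian ideal J(f) in C{s,t} is {t^4, s*t^2 + 5*t^3/3, s^2 + 4*s*t + 4*t^2}; counting standard monomials gives mu = 6. Corank 2; j^3 = (s + 2*t)^3 is a perfect cube, so E-series; the 4-jet and mu = 6 give E_6.

Type E6, Milnor number mu = 6.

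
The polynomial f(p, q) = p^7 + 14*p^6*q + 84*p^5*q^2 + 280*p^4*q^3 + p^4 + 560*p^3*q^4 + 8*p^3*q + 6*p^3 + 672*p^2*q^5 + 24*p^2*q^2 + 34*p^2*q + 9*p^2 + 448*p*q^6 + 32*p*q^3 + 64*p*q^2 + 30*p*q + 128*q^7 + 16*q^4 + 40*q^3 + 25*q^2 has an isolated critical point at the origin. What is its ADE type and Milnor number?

The Hessian of f at 0 is [[18, 30], [30, 50]] with rank 1, so corank 1. A Groebner basis of the Jacobian ideal J(f) in C{p,q} is {-1134*p*q - 3645*p + q^4 - 12*q^3 - 2025*q^2 - 6075*q, p*q^2 + 12*p*q + 27*p + 17*q^3/9 + 21*q^2 + 45*q, p^2 + 4*p*q + 3*p + 4*q^2 + 5*q}; counting standard monomials gives mu = 6. Corank 1: A-series; mu = 6 gives A_6.

Type A_{6}, Milnor number mu = 6.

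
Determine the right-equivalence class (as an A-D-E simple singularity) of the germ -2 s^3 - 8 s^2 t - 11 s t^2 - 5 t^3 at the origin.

The Hessian of f at 0 has rank 0. Corank 2; j^3 = -(s + t)*(2*s^2 + 6*s*t + 5*t^2) splits into three distinct lines over C (the quadratic factor has nonzero discriminant), so D_4.

D_4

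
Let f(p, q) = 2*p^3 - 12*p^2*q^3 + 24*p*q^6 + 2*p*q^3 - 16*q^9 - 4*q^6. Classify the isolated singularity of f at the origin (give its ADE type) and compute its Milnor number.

The Hessian of f at 0 has rank 0. Corank 2; j^3 = 2*p^3 is a perfect cube, so E-series; the 4-jet and mu = 7 give E_7.

Type E7, Milnor number mu = 7.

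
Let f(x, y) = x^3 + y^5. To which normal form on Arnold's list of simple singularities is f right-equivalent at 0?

E_8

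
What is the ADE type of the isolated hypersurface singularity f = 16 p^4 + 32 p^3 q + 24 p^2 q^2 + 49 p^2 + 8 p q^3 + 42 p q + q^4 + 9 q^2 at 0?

The Hessian of f at 0 is [[98, 42], [42, 18]] with rank 1, so corank 1. A Groebner basis of the Jacobian ideal J(f) in C{p,q} is {q^3, p + 3*q/7}; counting standard monomials gives mu = 3. Corank 1: A-series; mu = 3 gives A_3.

A3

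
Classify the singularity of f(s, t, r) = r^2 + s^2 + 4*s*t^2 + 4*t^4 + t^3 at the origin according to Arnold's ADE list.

A_2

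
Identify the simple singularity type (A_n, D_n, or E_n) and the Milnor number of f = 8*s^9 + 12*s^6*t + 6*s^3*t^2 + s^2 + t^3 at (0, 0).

The Hessian of f at 0 is [[2, 0], [0, 0]] with rank 1, so corank 1. A Groebner basis of the Jacobian ideal J(f) in C{s,t} is {t^2, s}; counting standard monomials gives mu = 2. Corank 1: A-series; mu = 2 gives A_2.

Type A_2, Milnor number mu = 2.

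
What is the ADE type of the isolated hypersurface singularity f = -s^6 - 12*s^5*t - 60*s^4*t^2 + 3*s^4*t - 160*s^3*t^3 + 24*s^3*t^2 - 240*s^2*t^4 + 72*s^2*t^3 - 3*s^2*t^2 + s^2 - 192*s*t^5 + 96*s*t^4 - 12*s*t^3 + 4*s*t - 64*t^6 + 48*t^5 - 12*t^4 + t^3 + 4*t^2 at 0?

A_2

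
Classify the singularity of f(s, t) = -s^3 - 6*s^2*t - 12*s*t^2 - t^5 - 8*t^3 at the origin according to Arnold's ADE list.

E8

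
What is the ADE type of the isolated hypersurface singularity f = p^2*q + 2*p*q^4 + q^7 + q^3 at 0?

The Hessian of f at 0 has rank 0. Corank 2; j^3 = q*(p^2 + q^2) splits into three distinct lines over C (the quadratic factor has nonzero discriminant), so D_4.

D4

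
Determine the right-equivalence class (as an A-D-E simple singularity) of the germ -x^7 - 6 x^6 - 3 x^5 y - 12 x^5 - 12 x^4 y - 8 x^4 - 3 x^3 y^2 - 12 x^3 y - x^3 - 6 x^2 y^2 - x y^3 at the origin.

E_7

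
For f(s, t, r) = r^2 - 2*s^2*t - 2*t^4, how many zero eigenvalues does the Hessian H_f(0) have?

Hessian at 0 has rank 1.

2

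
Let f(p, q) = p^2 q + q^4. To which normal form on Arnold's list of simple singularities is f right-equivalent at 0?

The Hessian of f at 0 is [[0, 0], [0, 0]] with rank 0, so corank 2. A Groebner basis of the Jacobian ideal J(f) in C{p,q} is {p^3, p^2/4 + q^3, p*q}; counting standard monomials gives mu = 5. Corank 2; j^3 = p^2*q has shape L^2 M (L != M), so D-series; mu = 5 gives D_5.

D5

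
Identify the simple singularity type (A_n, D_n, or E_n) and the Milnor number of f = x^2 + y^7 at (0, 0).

The Hessian of f at 0 has rank 1. Corank 1: A-series; mu = 6 gives A_6.

Type A6, Milnor number mu = 6.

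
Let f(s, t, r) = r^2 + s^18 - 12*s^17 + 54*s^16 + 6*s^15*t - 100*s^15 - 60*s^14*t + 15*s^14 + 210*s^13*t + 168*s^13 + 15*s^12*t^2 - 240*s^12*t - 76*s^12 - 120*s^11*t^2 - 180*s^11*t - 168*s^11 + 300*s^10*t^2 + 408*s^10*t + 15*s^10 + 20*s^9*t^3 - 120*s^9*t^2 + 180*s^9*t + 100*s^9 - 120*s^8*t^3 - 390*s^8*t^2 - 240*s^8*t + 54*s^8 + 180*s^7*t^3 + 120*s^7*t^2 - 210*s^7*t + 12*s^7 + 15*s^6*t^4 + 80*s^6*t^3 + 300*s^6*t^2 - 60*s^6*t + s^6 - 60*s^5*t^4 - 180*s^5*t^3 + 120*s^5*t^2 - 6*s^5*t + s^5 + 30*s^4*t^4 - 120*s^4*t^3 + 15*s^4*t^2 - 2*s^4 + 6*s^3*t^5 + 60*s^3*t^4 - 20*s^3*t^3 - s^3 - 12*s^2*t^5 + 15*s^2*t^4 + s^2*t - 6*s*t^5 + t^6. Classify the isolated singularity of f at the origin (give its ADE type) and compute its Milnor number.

The Hessian of f at 0 is [[0, 0, 0], [0, 0, 0], [0, 0, 2]] with rank 1, so corank 2. A Groebner basis of the Jacobian ideal J(f) in C{s,t,r} is {s*t/6 + t^5, s*t^2, s^2 - s*t, r}; counting standard monomials gives mu = 7. Corank 2; j^3 = -s^2*(s - t) has shape L^2 M (L != M), so D-series; mu = 7 gives D_7.

Type D_{7}, Milnor number mu = 7.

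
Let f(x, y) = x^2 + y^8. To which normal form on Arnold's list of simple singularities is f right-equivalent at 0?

A_7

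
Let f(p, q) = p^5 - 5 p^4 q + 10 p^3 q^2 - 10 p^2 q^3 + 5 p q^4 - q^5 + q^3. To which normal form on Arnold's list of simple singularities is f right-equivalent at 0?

E_8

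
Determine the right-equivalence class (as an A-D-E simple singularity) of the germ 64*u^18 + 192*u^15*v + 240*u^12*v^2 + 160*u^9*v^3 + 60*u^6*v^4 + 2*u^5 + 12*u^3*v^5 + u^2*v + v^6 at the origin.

D_{7}

The Hessian of f at 0 is [[0, 0], [0, 0]] with rank 0, so corank 2. A Groebner basis of the Jacobian ideal J(f) in C{u,v} is {u^2/6 + v^5, u^3, u*v}; counting standard monomials gives mu = 7. Corank 2; j^3 = u^2*v has shape L^2 M (L != M), so D-series; mu = 7 gives D_7.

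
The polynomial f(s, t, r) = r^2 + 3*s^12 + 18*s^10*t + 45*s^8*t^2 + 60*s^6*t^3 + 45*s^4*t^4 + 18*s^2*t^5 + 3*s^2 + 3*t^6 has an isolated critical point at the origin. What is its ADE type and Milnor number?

The Hessian of f at 0 is [[6, 0, 0], [0, 0, 0], [0, 0, 2]] with rank 2, so corank 1. A Groebner basis of the Jacobian ideal J(f) in C{s,t,r} is {t^5, s, r}; counting standard monomials gives mu = 5. Corank 1: A-series; mu = 5 gives A_5.

Type A_{5}, Milnor number mu = 5.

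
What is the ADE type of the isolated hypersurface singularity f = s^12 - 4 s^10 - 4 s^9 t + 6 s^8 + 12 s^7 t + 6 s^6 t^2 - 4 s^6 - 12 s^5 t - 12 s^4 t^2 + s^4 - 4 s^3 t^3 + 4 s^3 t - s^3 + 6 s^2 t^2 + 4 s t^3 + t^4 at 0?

E_6

The Hessian of f at 0 has rank 0. Corank 2; j^3 = -s^3 is a perfect cube, so E-series; the 4-jet and mu = 6 give E_6.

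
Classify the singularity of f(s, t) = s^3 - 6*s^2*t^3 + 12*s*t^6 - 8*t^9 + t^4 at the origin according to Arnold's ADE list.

The Hessian of f at 0 is [[0, 0], [0, 0]] with rank 0, so corank 2. A Groebner basis of the Jacobian ideal J(f) in C{s,t} is {t^3, s^2}; counting standard monomials gives mu = 6. Corank 2; j^3 = s^3 is a perfect cube, so E-series; the 4-jet and mu = 6 give E_6.

E_{6}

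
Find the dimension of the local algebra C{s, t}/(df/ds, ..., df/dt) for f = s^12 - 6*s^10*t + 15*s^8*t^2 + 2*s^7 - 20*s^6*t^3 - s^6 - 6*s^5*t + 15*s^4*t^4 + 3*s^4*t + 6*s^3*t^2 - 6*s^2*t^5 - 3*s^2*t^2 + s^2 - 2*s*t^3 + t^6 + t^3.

2

The Hessian of f at 0 has rank 1. Corank 1: A-series; mu = 2 gives A_2.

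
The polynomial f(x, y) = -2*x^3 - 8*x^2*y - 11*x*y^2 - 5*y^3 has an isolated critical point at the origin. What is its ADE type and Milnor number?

Type D_4, Milnor number mu = 4.

The Hessian of f at 0 has rank 0. Corank 2; j^3 = -(x + y)*(2*x^2 + 6*x*y + 5*y^2) splits into three distinct lines over C (the quadratic factor has nonzero discriminant), so D_4.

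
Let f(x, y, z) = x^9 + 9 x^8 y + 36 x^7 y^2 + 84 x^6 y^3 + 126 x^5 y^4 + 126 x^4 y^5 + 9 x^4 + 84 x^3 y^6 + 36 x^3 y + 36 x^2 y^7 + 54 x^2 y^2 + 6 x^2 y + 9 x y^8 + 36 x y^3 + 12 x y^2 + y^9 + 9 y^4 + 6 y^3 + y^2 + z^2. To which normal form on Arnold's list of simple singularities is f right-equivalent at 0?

The Hessian of f at 0 is [[0, 0, 0], [0, 2, 0], [0, 0, 2]] with rank 2, so corank 1. A Groebner basis of the Jacobian ideal J(f) in C{x,y,z} is {y^4, x^2 + 2*x*y + y^2 + y/3, z}; counting standard monomials gives mu = 8. Corank 1: A-series; mu = 8 gives A_8.

A8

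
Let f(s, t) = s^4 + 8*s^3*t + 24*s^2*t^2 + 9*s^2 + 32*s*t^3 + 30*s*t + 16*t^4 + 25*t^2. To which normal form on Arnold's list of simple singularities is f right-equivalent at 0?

A3

The Hessian of f at 0 is [[18, 30], [30, 50]] with rank 1, so corank 1. A Groebner basis of the Jacobian ideal J(f) in C{s,t} is {t^3, s + 5*t/3}; counting standard monomials gives mu = 3. Corank 1: A-series; mu = 3 gives A_3.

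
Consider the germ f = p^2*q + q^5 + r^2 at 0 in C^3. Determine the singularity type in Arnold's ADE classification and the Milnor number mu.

The Hessian of f at 0 is [[0, 0, 0], [0, 0, 0], [0, 0, 2]] with rank 1, so corank 2. A Groebner basis of the Jacobian ideal J(f) in C{p,q,r} is {p^2/5 + q^4, p^3, p*q, r}; counting standard monomials gives mu = 6. Corank 2; j^3 = p^2*q has shape L^2 M (L != M), so D-series; mu = 6 gives D_6.

Type D_6, Milnor number mu = 6.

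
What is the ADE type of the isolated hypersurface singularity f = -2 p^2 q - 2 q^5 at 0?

D_6

The Hessian of f at 0 is [[0, 0], [0, 0]] with rank 0, so corank 2. A Groebner basis of the Jacobian ideal J(f) in C{p,q} is {p^2/5 + q^4, p^3, p*q}; counting standard monomials gives mu = 6. Corank 2; j^3 = -2*p^2*q has shape L^2 M (L != M), so D-series; mu = 6 gives D_6.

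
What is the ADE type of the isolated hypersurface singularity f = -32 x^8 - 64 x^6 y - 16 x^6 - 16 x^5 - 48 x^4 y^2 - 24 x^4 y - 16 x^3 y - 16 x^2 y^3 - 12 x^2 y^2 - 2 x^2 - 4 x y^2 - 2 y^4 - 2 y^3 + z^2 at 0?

The Hessian of f at 0 has rank 2. Corank 1: A-series; mu = 2 gives A_2.

A_2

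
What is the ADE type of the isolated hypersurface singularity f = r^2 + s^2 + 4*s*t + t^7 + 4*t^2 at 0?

A_{6}

The Hessian of f at 0 has rank 2. Corank 1: A-series; mu = 6 gives A_6.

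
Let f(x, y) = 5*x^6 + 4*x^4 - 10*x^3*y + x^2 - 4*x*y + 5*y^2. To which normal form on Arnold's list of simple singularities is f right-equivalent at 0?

A1

The Hessian of f at 0 has rank 2. Corank 0: nondegenerate Morse point, so A_1.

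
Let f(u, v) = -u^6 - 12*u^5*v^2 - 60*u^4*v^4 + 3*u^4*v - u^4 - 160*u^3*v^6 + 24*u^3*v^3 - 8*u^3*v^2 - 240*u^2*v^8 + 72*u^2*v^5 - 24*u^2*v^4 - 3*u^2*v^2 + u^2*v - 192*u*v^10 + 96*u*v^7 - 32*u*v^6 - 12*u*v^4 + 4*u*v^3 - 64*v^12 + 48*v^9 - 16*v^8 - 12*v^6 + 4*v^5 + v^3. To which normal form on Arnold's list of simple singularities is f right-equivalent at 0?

D_4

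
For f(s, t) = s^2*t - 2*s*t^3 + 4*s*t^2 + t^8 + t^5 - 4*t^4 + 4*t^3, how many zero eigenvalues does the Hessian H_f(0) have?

2

The Hessian at 0 is [[0, 0], [0, 0]] of rank 0; hence corank 2.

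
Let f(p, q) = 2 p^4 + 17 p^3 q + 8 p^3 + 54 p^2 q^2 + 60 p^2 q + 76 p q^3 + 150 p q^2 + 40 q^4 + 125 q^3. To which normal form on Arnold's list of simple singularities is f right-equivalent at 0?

E_7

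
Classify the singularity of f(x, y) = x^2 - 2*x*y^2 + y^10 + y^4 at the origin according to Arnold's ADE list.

A9

The Hessian of f at 0 is [[2, 0], [0, 0]] with rank 1, so corank 1. A Groebner basis of the Jacobian ideal J(f) in C{x,y} is {x^5, x^4*y, -x + y^2}; counting standard monomials gives mu = 9. Corank 1: A-series; mu = 9 gives A_9.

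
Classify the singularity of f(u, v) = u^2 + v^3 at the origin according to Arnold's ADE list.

A_{2}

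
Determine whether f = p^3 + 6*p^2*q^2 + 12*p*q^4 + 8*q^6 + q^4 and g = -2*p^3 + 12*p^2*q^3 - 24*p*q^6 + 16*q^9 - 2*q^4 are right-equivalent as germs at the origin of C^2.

Yes.

The Hessian of f at 0 is [[0, 0], [0, 0]] with rank 0, so corank 2. A Groebner basis of the Jacobian ideal J(f) in C{p,q} is {p^3, p^2*q, p^2/4 + p*q^2, q^3}; counting standard monomials gives mu = 6. Corank 2; j^3 = p^3 is a perfect cube, so E-series; the 4-jet and mu = 6 give E_6. The Hessian of g at 0 is [[0, 0], [0, 0]] with rank 0, so corank 2. A Groebner basis of the Jacobian ideal J(g) in C{p,q} is {q^3, p^2}; counting standard monomials gives mu = 6. Corank 2; j^3 = -2*p^3 is a perfect cube, so E-series; the 4-jet and mu = 6 give E_6. Both have type E_6, hence right-equivalent.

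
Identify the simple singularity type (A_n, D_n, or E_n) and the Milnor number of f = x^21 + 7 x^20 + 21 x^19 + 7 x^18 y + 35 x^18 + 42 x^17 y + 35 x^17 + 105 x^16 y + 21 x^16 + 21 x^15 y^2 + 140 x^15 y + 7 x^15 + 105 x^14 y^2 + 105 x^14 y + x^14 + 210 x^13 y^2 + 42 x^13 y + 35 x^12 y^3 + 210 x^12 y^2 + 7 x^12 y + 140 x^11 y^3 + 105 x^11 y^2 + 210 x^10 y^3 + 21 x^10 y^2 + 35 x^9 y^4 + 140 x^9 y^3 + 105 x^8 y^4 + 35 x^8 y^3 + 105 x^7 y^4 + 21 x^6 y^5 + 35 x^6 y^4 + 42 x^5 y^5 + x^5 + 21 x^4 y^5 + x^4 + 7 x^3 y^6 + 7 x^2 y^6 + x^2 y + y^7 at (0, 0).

Type D_{8}, Milnor number mu = 8.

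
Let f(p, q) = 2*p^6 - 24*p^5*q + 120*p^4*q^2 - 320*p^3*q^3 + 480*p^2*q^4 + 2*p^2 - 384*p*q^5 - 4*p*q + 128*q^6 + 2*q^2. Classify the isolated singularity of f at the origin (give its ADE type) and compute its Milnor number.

Type A5, Milnor number mu = 5.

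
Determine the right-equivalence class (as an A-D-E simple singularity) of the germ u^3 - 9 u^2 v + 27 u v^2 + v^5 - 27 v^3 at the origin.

The Hessian of f at 0 has rank 0. Corank 2; j^3 = (u - 3*v)^3 is a perfect cube, so E-series; the 5-jet and mu = 8 give E_8.

E8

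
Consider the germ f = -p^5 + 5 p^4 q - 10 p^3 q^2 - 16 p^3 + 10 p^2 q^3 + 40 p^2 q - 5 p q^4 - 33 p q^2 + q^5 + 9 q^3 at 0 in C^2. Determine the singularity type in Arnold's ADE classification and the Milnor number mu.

Type D_6, Milnor number mu = 6.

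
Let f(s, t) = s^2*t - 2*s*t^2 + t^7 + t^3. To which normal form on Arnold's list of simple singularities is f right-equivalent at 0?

D_{8}

The Hessian of f at 0 is [[0, 0], [0, 0]] with rank 0, so corank 2. A Groebner basis of the Jacobian ideal J(f) in C{s,t} is {s^2/7 + t^6 - t^2/7, s^3 - t^3, s*t - t^2}; counting standard monomials gives mu = 8. Corank 2; j^3 = t*(s - t)^2 has shape L^2 M (L != M), so D-series; mu = 8 gives D_8.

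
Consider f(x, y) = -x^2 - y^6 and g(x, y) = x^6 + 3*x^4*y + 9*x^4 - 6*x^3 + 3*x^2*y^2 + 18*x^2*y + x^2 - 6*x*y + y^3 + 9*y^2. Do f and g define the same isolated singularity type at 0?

The Hessian of f at 0 has rank 1. Corank 1: A-series; mu = 5 gives A_5. The Hessian of g at 0 has rank 1. Corank 1: A-series; mu = 2 gives A_2. f is A_5 but g is A_2, hence not right-equivalent.

No.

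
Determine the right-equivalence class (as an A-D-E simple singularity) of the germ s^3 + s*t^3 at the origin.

The Hessian of f at 0 has rank 0. Corank 2; j^3 = s^3 is a perfect cube, so E-series; the 4-jet and mu = 7 give E_7.

E_{7}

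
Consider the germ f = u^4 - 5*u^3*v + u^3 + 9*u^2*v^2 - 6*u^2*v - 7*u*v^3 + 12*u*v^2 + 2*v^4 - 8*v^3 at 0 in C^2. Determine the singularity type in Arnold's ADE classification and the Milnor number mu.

Type E_{7}, Milnor number mu = 7.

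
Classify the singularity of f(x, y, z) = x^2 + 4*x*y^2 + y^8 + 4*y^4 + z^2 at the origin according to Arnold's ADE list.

A7

The Hessian of f at 0 has rank 2. Corank 1: A-series; mu = 7 gives A_7.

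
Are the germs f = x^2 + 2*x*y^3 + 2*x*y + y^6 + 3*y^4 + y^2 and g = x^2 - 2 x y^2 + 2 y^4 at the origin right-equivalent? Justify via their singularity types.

Yes.

The Hessian of f at 0 has rank 1. Corank 1: A-series; mu = 3 gives A_3. The Hessian of g at 0 has rank 1. Corank 1: A-series; mu = 3 gives A_3. Both have type A_3, hence right-equivalent.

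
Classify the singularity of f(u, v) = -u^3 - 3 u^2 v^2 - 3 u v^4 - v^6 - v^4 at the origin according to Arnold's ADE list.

E6

The Hessian of f at 0 has rank 0. Corank 2; j^3 = -u^3 is a perfect cube, so E-series; the 4-jet and mu = 6 give E_6.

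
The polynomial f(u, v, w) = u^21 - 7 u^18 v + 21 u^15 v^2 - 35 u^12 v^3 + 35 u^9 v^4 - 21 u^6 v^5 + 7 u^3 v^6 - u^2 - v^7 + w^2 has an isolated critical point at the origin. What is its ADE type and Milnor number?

The Hessian of f at 0 is [[-2, 0, 0], [0, 0, 0], [0, 0, 2]] with rank 2, so corank 1. A Groebner basis of the Jacobian ideal J(f) in C{u,v,w} is {v^6, u, w}; counting standard monomials gives mu = 6. Corank 1: A-series; mu = 6 gives A_6.

Type A_6, Milnor number mu = 6.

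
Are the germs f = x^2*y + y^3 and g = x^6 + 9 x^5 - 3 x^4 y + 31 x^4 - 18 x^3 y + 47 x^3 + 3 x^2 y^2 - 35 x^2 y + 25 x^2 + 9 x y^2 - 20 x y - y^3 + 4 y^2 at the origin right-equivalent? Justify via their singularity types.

The Hessian of f at 0 is [[0, 0], [0, 0]] with rank 0, so corank 2. A Groebner basis of the Jacobian ideal J(f) in C{x,y} is {y^3, x^2 + 3*y^2, x*y}; counting standard monomials gives mu = 4. Corank 2; j^3 = y*(x^2 + y^2) splits into three distinct lines over C (the quadratic factor has nonzero discriminant), so D_4. The Hessian of g at 0 is [[50, -20], [-20, 8]] with rank 1, so corank 1. A Groebner basis of the Jacobian ideal J(g) in C{x,y} is {y^2, x - 2*y/5}; counting standard monomials gives mu = 2. Corank 1: A-series; mu = 2 gives A_2. f is D_4 but g is A_2, hence not right-equivalent.

No.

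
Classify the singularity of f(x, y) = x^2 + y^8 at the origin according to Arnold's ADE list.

A7

The Hessian of f at 0 is [[2, 0], [0, 0]] with rank 1, so corank 1. A Groebner basis of the Jacobian ideal J(f) in C{x,y} is {y^7, x}; counting standard monomials gives mu = 7. Corank 1: A-series; mu = 7 gives A_7.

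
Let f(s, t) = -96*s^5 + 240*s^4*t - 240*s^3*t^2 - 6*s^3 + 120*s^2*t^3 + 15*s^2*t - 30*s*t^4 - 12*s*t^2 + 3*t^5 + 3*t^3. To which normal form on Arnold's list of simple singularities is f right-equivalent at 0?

D_{6}

The Hessian of f at 0 has rank 0. Corank 2; j^3 = -3*(s - t)^2*(2*s - t) has shape L^2 M (L != M), so D-series; mu = 6 gives D_6.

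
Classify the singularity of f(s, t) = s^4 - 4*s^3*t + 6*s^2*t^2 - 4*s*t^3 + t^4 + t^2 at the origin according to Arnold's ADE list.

The Hessian of f at 0 has rank 1. Corank 1: A-series; mu = 3 gives A_3.

A3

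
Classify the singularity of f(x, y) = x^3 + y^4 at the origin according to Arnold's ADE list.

E_{6}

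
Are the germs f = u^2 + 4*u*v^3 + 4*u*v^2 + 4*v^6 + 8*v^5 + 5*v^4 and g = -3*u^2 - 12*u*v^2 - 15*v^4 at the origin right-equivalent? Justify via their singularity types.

Yes.

The Hessian of f at 0 has rank 1. Corank 1: A-series; mu = 3 gives A_3. The Hessian of g at 0 has rank 1. Corank 1: A-series; mu = 3 gives A_3. Both have type A_3, hence right-equivalent.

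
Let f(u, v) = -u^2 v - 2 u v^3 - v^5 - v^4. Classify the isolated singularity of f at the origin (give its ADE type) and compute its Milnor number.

Type D_5, Milnor number mu = 5.

The Hessian of f at 0 has rank 0. Corank 2; j^3 = -u^2*v has shape L^2 M (L != M), so D-series; mu = 5 gives D_5.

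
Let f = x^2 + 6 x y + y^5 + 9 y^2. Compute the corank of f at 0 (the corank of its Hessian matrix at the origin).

1

Hessian at 0 has rank 1.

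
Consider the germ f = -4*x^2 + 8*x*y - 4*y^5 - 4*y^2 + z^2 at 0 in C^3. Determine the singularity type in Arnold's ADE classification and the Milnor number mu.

Type A_4, Milnor number mu = 4.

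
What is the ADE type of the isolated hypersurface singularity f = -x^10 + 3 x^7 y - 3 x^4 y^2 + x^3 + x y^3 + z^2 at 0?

E_7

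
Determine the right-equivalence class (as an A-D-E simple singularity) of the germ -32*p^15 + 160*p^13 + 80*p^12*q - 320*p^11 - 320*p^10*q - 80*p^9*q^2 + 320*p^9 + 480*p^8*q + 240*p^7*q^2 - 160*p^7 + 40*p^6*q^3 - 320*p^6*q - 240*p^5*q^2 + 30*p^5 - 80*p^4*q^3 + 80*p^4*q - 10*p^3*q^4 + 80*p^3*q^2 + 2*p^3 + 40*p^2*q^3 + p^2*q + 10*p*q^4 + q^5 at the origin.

The Hessian of f at 0 has rank 0. Corank 2; j^3 = p^2*(2*p + q) has shape L^2 M (L != M), so D-series; mu = 6 gives D_6.

D_6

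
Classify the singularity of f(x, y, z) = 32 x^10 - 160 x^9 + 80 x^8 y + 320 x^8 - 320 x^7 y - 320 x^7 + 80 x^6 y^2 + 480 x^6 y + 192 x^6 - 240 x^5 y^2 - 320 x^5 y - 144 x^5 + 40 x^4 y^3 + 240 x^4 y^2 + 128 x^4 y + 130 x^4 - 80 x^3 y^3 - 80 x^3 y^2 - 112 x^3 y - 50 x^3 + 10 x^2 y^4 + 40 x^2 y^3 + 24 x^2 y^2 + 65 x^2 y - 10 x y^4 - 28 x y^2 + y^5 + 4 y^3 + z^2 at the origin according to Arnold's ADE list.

The Hessian of f at 0 has rank 1. Corank 2; j^3 = -(2*x - y)*(5*x - 2*y)^2 has shape L^2 M (L != M), so D-series; mu = 6 gives D_6.

D_6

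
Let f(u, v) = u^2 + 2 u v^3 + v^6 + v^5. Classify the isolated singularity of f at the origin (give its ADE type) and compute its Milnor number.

The Hessian of f at 0 is [[2, 0], [0, 0]] with rank 1, so corank 1. A Groebner basis of the Jacobian ideal J(f) in C{u,v} is {u + v^3, u^2, u*v}; counting standard monomials gives mu = 4. Corank 1: A-series; mu = 4 gives A_4.

Type A4, Milnor number mu = 4.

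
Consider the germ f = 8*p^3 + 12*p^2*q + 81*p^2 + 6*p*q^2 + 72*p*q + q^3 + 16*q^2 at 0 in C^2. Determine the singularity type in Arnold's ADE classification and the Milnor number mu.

The Hessian of f at 0 has rank 1. Corank 1: A-series; mu = 2 gives A_2.

Type A2, Milnor number mu = 2.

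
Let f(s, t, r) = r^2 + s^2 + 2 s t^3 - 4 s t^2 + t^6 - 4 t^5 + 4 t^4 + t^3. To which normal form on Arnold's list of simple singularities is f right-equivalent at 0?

A2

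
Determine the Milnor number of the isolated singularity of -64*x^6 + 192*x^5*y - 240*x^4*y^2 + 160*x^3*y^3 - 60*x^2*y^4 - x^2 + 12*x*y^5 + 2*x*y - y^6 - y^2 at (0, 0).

5

The Hessian of f at 0 has rank 1. Corank 1: A-series; mu = 5 gives A_5.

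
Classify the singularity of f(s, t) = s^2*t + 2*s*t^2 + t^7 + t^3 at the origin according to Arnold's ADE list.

D8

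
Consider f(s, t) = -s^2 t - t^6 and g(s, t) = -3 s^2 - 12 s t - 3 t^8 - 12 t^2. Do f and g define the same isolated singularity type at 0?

The Hessian of f at 0 is [[0, 0], [0, 0]] with rank 0, so corank 2. A Groebner basis of the Jacobian ideal J(f) in C{s,t} is {s^2/6 + t^5, s^3, s*t}; counting standard monomials gives mu = 7. Corank 2; j^3 = -s^2*t has shape L^2 M (L != M), so D-series; mu = 7 gives D_7. The Hessian of g at 0 is [[-6, -12], [-12, -24]] with rank 1, so corank 1. A Groebner basis of the Jacobian ideal J(g) in C{s,t} is {t^7, s + 2*t}; counting standard monomials gives mu = 7. Corank 1: A-series; mu = 7 gives A_7. f is D_7 but g is A_7, hence not right-equivalent.

No.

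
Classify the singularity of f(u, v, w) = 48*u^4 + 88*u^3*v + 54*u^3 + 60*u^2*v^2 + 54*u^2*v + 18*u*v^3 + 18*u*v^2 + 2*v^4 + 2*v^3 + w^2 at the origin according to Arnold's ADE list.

E7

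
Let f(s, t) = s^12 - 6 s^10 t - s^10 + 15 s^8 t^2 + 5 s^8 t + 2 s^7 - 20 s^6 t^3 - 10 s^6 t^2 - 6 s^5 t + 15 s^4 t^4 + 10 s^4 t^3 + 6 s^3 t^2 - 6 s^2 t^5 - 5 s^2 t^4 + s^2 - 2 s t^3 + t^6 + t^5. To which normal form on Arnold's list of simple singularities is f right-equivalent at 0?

The Hessian of f at 0 is [[2, 0], [0, 0]] with rank 1, so corank 1. A Groebner basis of the Jacobian ideal J(f) in C{s,t} is {-s + t^3, s^2, s*t}; counting standard monomials gives mu = 4. Corank 1: A-series; mu = 4 gives A_4.

A_4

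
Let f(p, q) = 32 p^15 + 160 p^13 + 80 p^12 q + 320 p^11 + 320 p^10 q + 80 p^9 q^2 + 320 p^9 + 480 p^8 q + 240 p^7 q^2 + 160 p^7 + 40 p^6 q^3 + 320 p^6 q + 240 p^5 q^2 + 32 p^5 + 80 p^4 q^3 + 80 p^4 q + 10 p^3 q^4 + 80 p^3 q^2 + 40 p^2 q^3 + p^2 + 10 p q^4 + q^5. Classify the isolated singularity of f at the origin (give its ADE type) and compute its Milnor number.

Type A_4, Milnor number mu = 4.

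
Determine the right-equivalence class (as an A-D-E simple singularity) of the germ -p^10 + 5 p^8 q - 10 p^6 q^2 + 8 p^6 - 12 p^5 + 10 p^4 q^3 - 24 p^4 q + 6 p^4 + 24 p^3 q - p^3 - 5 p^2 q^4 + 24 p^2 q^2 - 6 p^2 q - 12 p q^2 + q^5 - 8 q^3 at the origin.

The Hessian of f at 0 is [[0, 0], [0, 0]] with rank 0, so corank 2. A Groebner basis of the Jacobian ideal J(f) in C{p,q} is {p^2/128 + p*q^3 - p*q^2/8 + p*q/32 - q^3/4 + q^2/32, q^4, p^3 - 3*p^2/4 - 3*p*q + 8*q^3 - 3*q^2, p^2*q + p^2/8 + 2*p*q^2 + p*q/2 + q^2/2}; counting standard monomials gives mu = 8. Corank 2; j^3 = -(p + 2*q)^3 is a perfect cube, so E-series; the 5-jet and mu = 8 give E_8.

E8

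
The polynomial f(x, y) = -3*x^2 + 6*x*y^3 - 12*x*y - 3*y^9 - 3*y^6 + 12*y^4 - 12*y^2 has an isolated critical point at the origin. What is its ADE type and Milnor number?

The Hessian of f at 0 is [[-6, -12], [-12, -24]] with rank 1, so corank 1. A Groebner basis of the Jacobian ideal J(f) in C{x,y} is {x^2*y^2 + 4*x^2 + 12*x*y + 8*y^2, x^3 + 6*x^2*y + 12*x*y^2 + 8*x + 16*y, -x + y^3 - 2*y}; counting standard monomials gives mu = 8. Corank 1: A-series; mu = 8 gives A_8.

Type A_{8}, Milnor number mu = 8.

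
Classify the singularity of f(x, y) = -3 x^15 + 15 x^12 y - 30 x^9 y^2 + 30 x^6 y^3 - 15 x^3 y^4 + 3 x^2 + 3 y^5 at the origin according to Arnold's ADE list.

The Hessian of f at 0 is [[6, 0], [0, 0]] with rank 1, so corank 1. A Groebner basis of the Jacobian ideal J(f) in C{x,y} is {y^4, x}; counting standard monomials gives mu = 4. Corank 1: A-series; mu = 4 gives A_4.

A4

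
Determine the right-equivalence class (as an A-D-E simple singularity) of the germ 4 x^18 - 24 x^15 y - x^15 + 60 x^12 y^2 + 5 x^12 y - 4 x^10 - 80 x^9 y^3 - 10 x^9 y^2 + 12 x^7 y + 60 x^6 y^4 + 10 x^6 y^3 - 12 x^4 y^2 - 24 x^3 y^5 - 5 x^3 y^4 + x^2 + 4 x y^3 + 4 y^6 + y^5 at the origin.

The Hessian of f at 0 is [[2, 0], [0, 0]] with rank 1, so corank 1. A Groebner basis of the Jacobian ideal J(f) in C{x,y} is {x/2 + y^3, x^2, x*y}; counting standard monomials gives mu = 4. Corank 1: A-series; mu = 4 gives A_4.

A4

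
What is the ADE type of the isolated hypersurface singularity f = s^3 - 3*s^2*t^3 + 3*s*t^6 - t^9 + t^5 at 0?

E_{8}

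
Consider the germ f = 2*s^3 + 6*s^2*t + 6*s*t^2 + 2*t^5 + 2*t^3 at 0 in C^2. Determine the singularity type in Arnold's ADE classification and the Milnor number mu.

The Hessian of f at 0 has rank 0. Corank 2; j^3 = 2*(s + t)^3 is a perfect cube, so E-series; the 5-jet and mu = 8 give E_8.

Type E_{8}, Milnor number mu = 8.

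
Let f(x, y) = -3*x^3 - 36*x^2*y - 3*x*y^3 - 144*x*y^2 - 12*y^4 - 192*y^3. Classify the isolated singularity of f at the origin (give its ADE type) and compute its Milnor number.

The Hessian of f at 0 is [[0, 0], [0, 0]] with rank 0, so corank 2. A Groebner basis of the Jacobian ideal J(f) in C{x,y} is {x^3 + 12*x^2*y + 384*x^2 + 3072*x*y + 6144*y^2, -12*x^2 + x*y^2 - 96*x*y - 192*y^2, 3*x^2 + 24*x*y + y^3 + 48*y^2}; counting standard monomials gives mu = 7. Corank 2; j^3 = -3*(x + 4*y)^3 is a perfect cube, so E-series; the 4-jet and mu = 7 give E_7.

Type E_{7}, Milnor number mu = 7.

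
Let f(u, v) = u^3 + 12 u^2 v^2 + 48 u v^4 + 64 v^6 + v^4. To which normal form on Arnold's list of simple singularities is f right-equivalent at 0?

E_6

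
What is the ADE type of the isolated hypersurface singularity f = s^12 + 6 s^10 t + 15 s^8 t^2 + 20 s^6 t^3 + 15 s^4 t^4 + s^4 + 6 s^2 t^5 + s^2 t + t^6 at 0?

D_{7}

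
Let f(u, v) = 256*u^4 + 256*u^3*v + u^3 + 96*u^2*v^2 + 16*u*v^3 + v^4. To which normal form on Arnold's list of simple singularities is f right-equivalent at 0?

E_6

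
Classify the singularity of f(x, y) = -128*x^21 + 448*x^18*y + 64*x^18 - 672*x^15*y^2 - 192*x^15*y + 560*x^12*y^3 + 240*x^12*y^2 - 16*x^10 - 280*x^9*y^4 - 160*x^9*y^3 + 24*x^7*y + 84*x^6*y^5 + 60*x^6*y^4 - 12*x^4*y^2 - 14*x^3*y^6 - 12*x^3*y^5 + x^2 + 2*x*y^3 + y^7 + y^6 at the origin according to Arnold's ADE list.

The Hessian of f at 0 has rank 1. Corank 1: A-series; mu = 6 gives A_6.

A_{6}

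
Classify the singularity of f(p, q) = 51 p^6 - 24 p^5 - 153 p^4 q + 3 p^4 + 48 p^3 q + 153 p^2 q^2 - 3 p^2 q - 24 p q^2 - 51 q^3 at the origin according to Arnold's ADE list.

D4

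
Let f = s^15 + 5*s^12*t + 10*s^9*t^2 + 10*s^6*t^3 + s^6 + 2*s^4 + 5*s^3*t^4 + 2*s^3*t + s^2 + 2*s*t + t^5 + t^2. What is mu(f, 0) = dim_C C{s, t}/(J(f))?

4

The Hessian of f at 0 has rank 1. Corank 1: A-series; mu = 4 gives A_4.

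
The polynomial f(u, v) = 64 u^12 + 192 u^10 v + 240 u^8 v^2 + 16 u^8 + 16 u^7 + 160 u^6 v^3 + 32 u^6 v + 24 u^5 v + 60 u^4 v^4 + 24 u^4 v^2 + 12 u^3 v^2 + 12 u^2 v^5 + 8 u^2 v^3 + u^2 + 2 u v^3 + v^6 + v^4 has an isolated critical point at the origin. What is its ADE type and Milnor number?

Type A3, Milnor number mu = 3.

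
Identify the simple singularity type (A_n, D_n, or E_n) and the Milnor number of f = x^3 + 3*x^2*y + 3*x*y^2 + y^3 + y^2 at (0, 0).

The Hessian of f at 0 has rank 1. Corank 1: A-series; mu = 2 gives A_2.

Type A2, Milnor number mu = 2.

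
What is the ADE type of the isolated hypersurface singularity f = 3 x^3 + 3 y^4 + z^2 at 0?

E_6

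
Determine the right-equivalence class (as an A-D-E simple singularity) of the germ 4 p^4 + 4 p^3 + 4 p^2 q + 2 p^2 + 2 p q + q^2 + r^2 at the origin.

A1

The Hessian of f at 0 is [[4, 2, 0], [2, 2, 0], [0, 0, 2]] with rank 3, so corank 0. A Groebner basis of the Jacobian ideal J(f) in C{p,q,r} is {p, q, r}; counting standard monomials gives mu = 1. Corank 0: nondegenerate Morse point, so A_1.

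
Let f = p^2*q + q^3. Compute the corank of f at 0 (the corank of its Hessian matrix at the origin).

2

Hessian at 0 has rank 0.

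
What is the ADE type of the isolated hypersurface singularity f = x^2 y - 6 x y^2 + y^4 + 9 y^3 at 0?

D5

The Hessian of f at 0 has rank 0. Corank 2; j^3 = y*(x - 3*y)^2 has shape L^2 M (L != M), so D-series; mu = 5 gives D_5.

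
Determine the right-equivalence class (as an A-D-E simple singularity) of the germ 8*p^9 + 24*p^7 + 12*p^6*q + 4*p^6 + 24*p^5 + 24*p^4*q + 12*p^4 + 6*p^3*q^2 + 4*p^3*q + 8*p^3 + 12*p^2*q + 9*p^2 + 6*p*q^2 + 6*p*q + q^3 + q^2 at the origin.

The Hessian of f at 0 is [[18, 6], [6, 2]] with rank 1, so corank 1. A Groebner basis of the Jacobian ideal J(f) in C{p,q} is {q^2, p + q/3}; counting standard monomials gives mu = 2. Corank 1: A-series; mu = 2 gives A_2.

A_2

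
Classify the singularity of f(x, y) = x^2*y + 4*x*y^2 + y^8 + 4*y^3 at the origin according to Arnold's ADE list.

D9

The Hessian of f at 0 has rank 0. Corank 2; j^3 = y*(x + 2*y)^2 has shape L^2 M (L != M), so D-series; mu = 9 gives D_9.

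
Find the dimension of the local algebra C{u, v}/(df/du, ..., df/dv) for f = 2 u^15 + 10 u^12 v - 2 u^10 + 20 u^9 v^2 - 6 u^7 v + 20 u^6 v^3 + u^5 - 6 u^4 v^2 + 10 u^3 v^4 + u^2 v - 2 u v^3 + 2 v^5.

6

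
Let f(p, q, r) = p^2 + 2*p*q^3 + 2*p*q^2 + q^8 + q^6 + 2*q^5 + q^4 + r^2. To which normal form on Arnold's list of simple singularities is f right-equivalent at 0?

A_7

The Hessian of f at 0 is [[2, 0, 0], [0, 0, 0], [0, 0, 2]] with rank 2, so corank 1. A Groebner basis of the Jacobian ideal J(f) in C{p,q,r} is {p^3 + p^2 + 2*p*q^2 - p*q + p + q^2, p^2*q - 2*p^2 - 3*p*q^2 + p*q - p - q^2, p + q^3 + q^2, r}; counting standard monomials gives mu = 7. Corank 1: A-series; mu = 7 gives A_7.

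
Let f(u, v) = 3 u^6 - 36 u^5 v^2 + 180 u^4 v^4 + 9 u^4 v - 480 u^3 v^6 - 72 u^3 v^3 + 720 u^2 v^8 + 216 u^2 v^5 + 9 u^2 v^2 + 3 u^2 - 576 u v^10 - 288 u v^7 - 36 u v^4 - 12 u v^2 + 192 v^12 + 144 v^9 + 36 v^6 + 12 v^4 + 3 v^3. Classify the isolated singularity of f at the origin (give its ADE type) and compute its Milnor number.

Type A_2, Milnor number mu = 2.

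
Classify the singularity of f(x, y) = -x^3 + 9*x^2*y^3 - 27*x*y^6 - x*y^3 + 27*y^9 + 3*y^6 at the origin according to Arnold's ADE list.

The Hessian of f at 0 has rank 0. Corank 2; j^3 = -x^3 is a perfect cube, so E-series; the 4-jet and mu = 7 give E_7.

E7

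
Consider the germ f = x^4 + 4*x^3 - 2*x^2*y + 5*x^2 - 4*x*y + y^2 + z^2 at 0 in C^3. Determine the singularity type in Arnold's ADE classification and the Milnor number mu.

Type A_1, Milnor number mu = 1.

The Hessian of f at 0 has rank 3. Corank 0: nondegenerate Morse point, so A_1.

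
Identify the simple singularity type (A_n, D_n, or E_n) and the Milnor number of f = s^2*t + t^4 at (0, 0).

The Hessian of f at 0 has rank 0. Corank 2; j^3 = s^2*t has shape L^2 M (L != M), so D-series; mu = 5 gives D_5.

Type D_5, Milnor number mu = 5.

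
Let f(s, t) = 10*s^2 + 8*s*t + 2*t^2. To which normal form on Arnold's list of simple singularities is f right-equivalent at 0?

A1

The Hessian of f at 0 has rank 2. Corank 0: nondegenerate Morse point, so A_1.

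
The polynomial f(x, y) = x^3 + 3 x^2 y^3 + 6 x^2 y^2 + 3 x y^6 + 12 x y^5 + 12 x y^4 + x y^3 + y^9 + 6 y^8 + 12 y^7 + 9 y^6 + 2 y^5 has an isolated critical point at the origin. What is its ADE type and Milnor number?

Type E_7, Milnor number mu = 7.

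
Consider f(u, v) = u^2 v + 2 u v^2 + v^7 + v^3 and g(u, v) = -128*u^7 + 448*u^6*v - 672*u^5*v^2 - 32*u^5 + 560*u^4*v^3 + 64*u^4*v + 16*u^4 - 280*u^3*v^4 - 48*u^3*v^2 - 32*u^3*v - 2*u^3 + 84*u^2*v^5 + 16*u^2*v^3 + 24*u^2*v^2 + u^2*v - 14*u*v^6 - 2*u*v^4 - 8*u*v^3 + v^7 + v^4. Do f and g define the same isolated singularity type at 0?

The Hessian of f at 0 is [[0, 0], [0, 0]] with rank 0, so corank 2. A Groebner basis of the Jacobian ideal J(f) in C{u,v} is {u^2/7 + v^6 - v^2/7, u^3 + v^3, u*v + v^2}; counting standard monomials gives mu = 8. Corank 2; j^3 = v*(u + v)^2 has shape L^2 M (L != M), so D-series; mu = 8 gives D_8. The Hessian of g at 0 is [[0, 0], [0, 0]] with rank 0, so corank 2. A Groebner basis of the Jacobian ideal J(g) in C{u,v} is {u*v^2, u*v/8 + v^3, u^2 - u*v/2}; counting standard monomials gives mu = 5. Corank 2; j^3 = -u^2*(2*u - v) has shape L^2 M (L != M), so D-series; mu = 5 gives D_5. f is D_8 but g is D_5, hence not right-equivalent.

No.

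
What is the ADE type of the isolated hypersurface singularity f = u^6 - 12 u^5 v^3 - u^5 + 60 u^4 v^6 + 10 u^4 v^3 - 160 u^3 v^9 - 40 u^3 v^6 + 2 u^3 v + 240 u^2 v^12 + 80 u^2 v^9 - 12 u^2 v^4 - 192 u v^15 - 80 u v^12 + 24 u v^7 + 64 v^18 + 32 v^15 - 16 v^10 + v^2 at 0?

A_4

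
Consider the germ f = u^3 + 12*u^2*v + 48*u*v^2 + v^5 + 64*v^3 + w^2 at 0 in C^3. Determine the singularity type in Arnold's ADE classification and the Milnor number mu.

Type E_8, Milnor number mu = 8.

The Hessian of f at 0 has rank 1. Corank 2; j^3 = (u + 4*v)^3 is a perfect cube, so E-series; the 5-jet and mu = 8 give E_8.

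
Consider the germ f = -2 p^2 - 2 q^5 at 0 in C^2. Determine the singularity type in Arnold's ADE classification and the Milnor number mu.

Type A4, Milnor number mu = 4.

The Hessian of f at 0 has rank 1. Corank 1: A-series; mu = 4 gives A_4.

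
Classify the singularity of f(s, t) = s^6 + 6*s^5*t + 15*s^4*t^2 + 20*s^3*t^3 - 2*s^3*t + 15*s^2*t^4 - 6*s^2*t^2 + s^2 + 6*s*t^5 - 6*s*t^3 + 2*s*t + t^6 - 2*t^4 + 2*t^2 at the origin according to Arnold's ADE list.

A1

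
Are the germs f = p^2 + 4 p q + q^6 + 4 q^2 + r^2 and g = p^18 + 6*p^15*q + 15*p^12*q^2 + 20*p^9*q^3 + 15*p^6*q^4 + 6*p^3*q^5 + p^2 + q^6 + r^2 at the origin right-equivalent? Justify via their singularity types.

The Hessian of f at 0 has rank 2. Corank 1: A-series; mu = 5 gives A_5. The Hessian of g at 0 has rank 2. Corank 1: A-series; mu = 5 gives A_5. Both have type A_5, hence right-equivalent.

Yes.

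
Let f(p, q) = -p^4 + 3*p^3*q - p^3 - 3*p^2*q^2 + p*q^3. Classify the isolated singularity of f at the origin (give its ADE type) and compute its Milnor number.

The Hessian of f at 0 has rank 0. Corank 2; j^3 = -p^3 is a perfect cube, so E-series; the 4-jet and mu = 7 give E_7.

Type E_{7}, Milnor number mu = 7.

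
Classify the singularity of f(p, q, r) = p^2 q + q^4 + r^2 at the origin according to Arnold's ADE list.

The Hessian of f at 0 is [[0, 0, 0], [0, 0, 0], [0, 0, 2]] with rank 1, so corank 2. A Groebner basis of the Jacobian ideal J(f) in C{p,q,r} is {p^3, p^2/4 + q^3, p*q, r}; counting standard monomials gives mu = 5. Corank 2; j^3 = p^2*q has shape L^2 M (L != M), so D-series; mu = 5 gives D_5.

D_{5}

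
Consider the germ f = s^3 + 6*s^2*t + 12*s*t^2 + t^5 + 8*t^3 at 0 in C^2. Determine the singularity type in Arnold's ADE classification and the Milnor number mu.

The Hessian of f at 0 has rank 0. Corank 2; j^3 = (s + 2*t)^3 is a perfect cube, so E-series; the 5-jet and mu = 8 give E_8.

Type E_{8}, Milnor number mu = 8.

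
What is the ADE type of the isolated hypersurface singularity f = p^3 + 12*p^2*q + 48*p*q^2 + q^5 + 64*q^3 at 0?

The Hessian of f at 0 is [[0, 0], [0, 0]] with rank 0, so corank 2. A Groebner basis of the Jacobian ideal J(f) in C{p,q} is {q^4, p^2 + 8*p*q + 16*q^2}; counting standard monomials gives mu = 8. Corank 2; j^3 = (p + 4*q)^3 is a perfect cube, so E-series; the 5-jet and mu = 8 give E_8.

E_{8}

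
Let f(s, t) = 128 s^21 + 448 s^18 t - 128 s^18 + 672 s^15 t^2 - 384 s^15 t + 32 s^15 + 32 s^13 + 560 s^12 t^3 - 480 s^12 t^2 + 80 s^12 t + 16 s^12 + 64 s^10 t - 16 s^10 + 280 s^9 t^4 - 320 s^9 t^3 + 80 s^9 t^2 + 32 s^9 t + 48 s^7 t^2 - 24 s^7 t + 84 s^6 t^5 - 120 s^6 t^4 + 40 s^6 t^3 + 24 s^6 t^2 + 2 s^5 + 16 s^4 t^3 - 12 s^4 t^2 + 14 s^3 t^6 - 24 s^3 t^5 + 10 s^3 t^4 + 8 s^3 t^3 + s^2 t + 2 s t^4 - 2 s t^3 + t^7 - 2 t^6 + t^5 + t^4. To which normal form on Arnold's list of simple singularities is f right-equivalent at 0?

The Hessian of f at 0 is [[0, 0], [0, 0]] with rank 0, so corank 2. A Groebner basis of the Jacobian ideal J(f) in C{s,t} is {s*t^2, -s*t + t^3, s^2 + 4*s*t}; counting standard monomials gives mu = 5. Corank 2; j^3 = s^2*t has shape L^2 M (L != M), so D-series; mu = 5 gives D_5.

D_{5}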